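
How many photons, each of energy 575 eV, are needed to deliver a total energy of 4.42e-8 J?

4.80e8 photons

Per-photon energy: E = 9.213e-17 J (from energy = 575 eV).
N = E_total / E_photon = 4.42e-8 J / 9.213e-17 J = 4.80e8.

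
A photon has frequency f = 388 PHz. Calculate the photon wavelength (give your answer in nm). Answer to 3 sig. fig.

0.773 nm

Use c = 2.99792458e8 m/s.
First convert: f = 388 PHz = 3.88e17 Hz.
Apply λ = c/f: λ = 7.727e-10 m.
Converting to nm: λ = 0.7727 nm ≈ 0.773 nm.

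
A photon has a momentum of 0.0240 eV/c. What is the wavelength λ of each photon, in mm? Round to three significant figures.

First convert: p = 0.0240 eV/c = 1.2826e-29 kg·m/s.
Apply λ = h/p: λ = 5.166e-5 m.
Converting to mm: λ = 0.05166 mm ≈ 0.0517 mm.

0.0517 mm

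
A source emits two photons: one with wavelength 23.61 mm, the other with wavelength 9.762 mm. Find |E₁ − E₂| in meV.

0.0745 meV

Using E = hc/λ: E₁ = 8.4136e-24 J, E₂ = 2.0349e-23 J.
|ΔE| = |8.4136e-24 − 2.0349e-23| = 1.19e-23 J = 0.0745 meV.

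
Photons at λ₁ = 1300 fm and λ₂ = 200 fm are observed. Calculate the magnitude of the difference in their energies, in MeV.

Using E = hc/λ: E₁ = 1.528 × 10^-13 J, E₂ = 9.932 × 10^-13 J.
|ΔE| = |1.528 × 10^-13 − 9.932 × 10^-13| = 8.40 × 10^-13 J = 5.25 MeV.

5.25 MeV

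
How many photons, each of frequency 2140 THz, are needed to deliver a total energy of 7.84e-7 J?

Per-photon energy: E = 1.418e-18 J (from frequency = 2140 THz).
N = E_total / E_photon = 7.84e-7 J / 1.418e-18 J = 5.53e11.

5.53e11 photons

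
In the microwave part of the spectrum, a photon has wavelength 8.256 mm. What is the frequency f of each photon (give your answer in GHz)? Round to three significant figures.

36.3 GHz

(c = 2.99792458 × 10^8 m/s.)
First convert: λ = 8.256 mm = 0.008256 m.
For a photon f = c/λ, so f = 3.631 × 10^10 Hz.
Converting to GHz: f = 36.31 GHz ≈ 36.3 GHz.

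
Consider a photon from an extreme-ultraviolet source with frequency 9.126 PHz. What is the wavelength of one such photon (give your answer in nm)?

32.9 nm

In SI units: f = 9.126 PHz = 9.126 × 10^15 Hz.
The photon relation is λ = c/f, giving λ = 3.285 × 10^-8 m.
Converting to nm: λ = 32.85 nm ≈ 32.9 nm.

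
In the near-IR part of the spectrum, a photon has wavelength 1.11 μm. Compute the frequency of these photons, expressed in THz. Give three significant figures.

Use c = 2.99792458 × 10^8 m/s.
First convert: λ = 1.11 μm = 1.11 × 10^-6 m.
Apply f = c/λ: f = 2.701 × 10^14 Hz.
Converting to THz: f = 270.1 THz ≈ 270 THz.

270 THz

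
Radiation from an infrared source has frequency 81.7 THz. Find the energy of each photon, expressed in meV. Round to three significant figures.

338 meV

Use h = 6.62607015e-34 J·s, 1 eV = 1.602176634e-19 J.
First convert: f = 81.7 THz = 8.17e13 Hz.
The photon relation is E = hf, giving E = 5.413e-20 J.
Converting to meV: E = 337.9 meV ≈ 338 meV.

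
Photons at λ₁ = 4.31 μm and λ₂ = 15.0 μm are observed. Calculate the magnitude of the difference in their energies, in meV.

205 meV

Using E = hc/λ: E₁ = 4.609 × 10^-20 J, E₂ = 1.324 × 10^-20 J.
|ΔE| = |4.609 × 10^-20 − 1.324 × 10^-20| = 3.28 × 10^-20 J = 205 meV.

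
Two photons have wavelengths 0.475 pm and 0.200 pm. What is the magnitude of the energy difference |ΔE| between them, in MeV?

3.59 MeV

Using E = hc/λ: E₁ = 4.182 × 10^-13 J, E₂ = 9.932 × 10^-13 J.
|ΔE| = |4.182 × 10^-13 − 9.932 × 10^-13| = 5.75 × 10^-13 J = 3.59 MeV.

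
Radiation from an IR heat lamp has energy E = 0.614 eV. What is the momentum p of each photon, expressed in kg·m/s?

First convert: E = 0.614 eV = 9.8374e-20 J.
For a photon p = E/c, so p = 3.281e-28 kg·m/s.
So p ≈ 3.28e-28 kg·m/s.

3.28e-28 kg·m/s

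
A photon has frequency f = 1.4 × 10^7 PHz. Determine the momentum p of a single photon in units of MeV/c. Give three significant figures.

57.9 MeV/c

Use h = 6.62607015 × 10^-34 J·s, c = 2.99792458 × 10^8 m/s, 1 eV = 1.602176634 × 10^-19 J.
Convert to SI: f = 1.4 × 10^7 PHz = 1.4 × 10^22 Hz.
Since p = hf/c for a photon, p = 3.094 × 10^-20 kg·m/s.
Converting to MeV/c: p = 57.90 MeV/c ≈ 57.9 MeV/c.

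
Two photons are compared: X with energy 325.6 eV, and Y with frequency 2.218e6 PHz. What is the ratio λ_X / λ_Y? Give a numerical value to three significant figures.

2.82e4

λ_X = 3.808e-9 m (from energy = 325.6 eV, via λ = hc/E).
λ_Y = 1.352e-13 m (from frequency = 2.218e6 PHz, via λ = c/f).
Ratio = 3.808e-9 / 1.352e-13 = 2.82e4.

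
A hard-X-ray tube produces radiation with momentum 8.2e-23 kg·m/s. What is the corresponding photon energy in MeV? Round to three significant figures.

(c = 2.99792458e8 m/s, 1 eV = 1.602176634e-19 J.)
Apply E = pc: E = 2.458e-14 J.
Converting to MeV: E = 0.1534 MeV ≈ 0.153 MeV.

0.153 MeV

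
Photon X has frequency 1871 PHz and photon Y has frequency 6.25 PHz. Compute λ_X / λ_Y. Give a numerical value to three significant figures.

λ_X = 1.602 × 10^-10 m (from frequency = 1871 PHz, via λ = c/f).
λ_Y = 4.797 × 10^-8 m (from frequency = 6.25 PHz, via λ = c/f).
Ratio = 1.602 × 10^-10 / 4.797 × 10^-8 = 3.34 × 10^-3.

3.34 × 10^-3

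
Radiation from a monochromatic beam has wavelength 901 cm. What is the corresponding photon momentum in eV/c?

First convert: λ = 901 cm = 9.01 m.
Apply p = h/λ: p = 7.354e-35 kg·m/s.
Converting to eV/c: p = 1.376e-7 eV/c ≈ 1.38e-7 eV/c.

1.38e-7 eV/c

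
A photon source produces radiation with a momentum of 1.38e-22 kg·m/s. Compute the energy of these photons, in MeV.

0.258 MeV

Use c = 2.99792458e8 m/s, 1 eV = 1.602176634e-19 J.
The photon relation is E = pc, giving E = 4.137e-14 J.
Converting to MeV: E = 0.2582 MeV ≈ 0.258 MeV.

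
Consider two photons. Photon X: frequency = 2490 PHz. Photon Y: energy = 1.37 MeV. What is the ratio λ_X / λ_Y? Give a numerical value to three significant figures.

λ_X = 1.204·10^-10 m (from frequency = 2490 PHz, via λ = c/f).
λ_Y = 9.050·10^-13 m (from energy = 1.37 MeV, via λ = hc/E).
Ratio = 1.204·10^-10 / 9.050·10^-13 = 133.

133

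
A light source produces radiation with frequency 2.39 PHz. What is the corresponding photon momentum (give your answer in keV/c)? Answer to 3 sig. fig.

9.88e-3 keV/c

First convert: f = 2.39 PHz = 2.39e15 Hz.
For a photon p = hf/c, so p = 5.282e-27 kg·m/s.
Converting to keV/c: p = 0.009884 keV/c ≈ 9.88e-3 keV/c.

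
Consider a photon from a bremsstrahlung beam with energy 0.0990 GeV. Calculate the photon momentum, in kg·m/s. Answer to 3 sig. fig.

5.29·10^-20 kg·m/s

In SI units: E = 0.0990 GeV = 1.5862·10^-11 J.
Since p = E/c for a photon, p = 5.291·10^-20 kg·m/s.
So p ≈ 5.29·10^-20 kg·m/s.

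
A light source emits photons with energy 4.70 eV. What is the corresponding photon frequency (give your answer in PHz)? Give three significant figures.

1.14 PHz

Convert to SI: E = 4.70 eV = 7.5302 × 10^-19 J.
Apply f = E/h: f = 1.136 × 10^15 Hz.
Converting to PHz: f = 1.136 PHz ≈ 1.14 PHz.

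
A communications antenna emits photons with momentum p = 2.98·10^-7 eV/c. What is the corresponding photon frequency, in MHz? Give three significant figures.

72.1 MHz

Use h = 6.62607015·10^-34 J·s, c = 2.99792458·10^8 m/s, 1 eV = 1.602176634·10^-19 J.
In SI units: p = 2.98·10^-7 eV/c = 1.5926·10^-34 kg·m/s.
The photon relation is f = pc/h, giving f = 7.206·10^7 Hz.
Converting to MHz: f = 72.06 MHz ≈ 72.1 MHz.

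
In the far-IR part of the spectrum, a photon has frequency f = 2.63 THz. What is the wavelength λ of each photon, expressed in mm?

0.114 mm

In SI units: f = 2.63 THz = 2.63 × 10^12 Hz.
Apply λ = c/f: λ = 1.140 × 10^-4 m.
Converting to mm: λ = 0.1140 mm ≈ 0.114 mm.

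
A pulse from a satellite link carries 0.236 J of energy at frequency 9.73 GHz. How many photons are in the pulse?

3.66e22 photons

Per-photon energy: E = 6.447e-24 J (from frequency = 9.73 GHz).
N = E_total / E_photon = 0.236 J / 6.447e-24 J = 3.66e22.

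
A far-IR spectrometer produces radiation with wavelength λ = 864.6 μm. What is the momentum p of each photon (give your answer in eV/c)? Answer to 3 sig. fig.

1.43 × 10^-3 eV/c

In SI units: λ = 864.6 μm = 8.646 × 10^-4 m.
Since p = h/λ for a photon, p = 7.664 × 10^-31 kg·m/s.
Converting to eV/c: p = 0.001434 eV/c ≈ 1.43 × 10^-3 eV/c.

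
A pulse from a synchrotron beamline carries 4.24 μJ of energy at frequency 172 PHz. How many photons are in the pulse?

Per-photon energy: E = 1.140e-16 J (from frequency = 172 PHz).
N = E_total / E_photon = 4.24e-6 J / 1.140e-16 J = 3.72e10.

3.72e10 photons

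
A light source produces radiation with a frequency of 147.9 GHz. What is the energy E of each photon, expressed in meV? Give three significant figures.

0.612 meV

First convert: f = 147.9 GHz = 1.479 × 10^11 Hz.
The photon relation is E = hf, giving E = 9.800 × 10^-23 J.
Converting to meV: E = 0.6117 meV ≈ 0.612 meV.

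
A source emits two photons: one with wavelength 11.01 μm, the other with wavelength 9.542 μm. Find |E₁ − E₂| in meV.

17.3 meV

Using E = hc/λ: E₁ = 1.8042 × 10^-20 J, E₂ = 2.0818 × 10^-20 J.
|ΔE| = |1.8042 × 10^-20 − 2.0818 × 10^-20| = 2.78 × 10^-21 J = 17.3 meV.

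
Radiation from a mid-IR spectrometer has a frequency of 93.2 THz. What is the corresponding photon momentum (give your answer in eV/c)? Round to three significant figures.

Take h = 6.62607015e-34 J·s, c = 2.99792458e8 m/s, 1 eV = 1.602176634e-19 J.
First convert: f = 93.2 THz = 9.32e13 Hz.
For a photon p = hf/c, so p = 2.060e-28 kg·m/s.
Converting to eV/c: p = 0.3854 eV/c ≈ 0.385 eV/c.

0.385 eV/c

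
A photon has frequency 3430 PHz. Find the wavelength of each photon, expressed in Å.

Use c = 2.99792458 × 10^8 m/s.
First convert: f = 3430 PHz = 3.43 × 10^18 Hz.
Apply λ = c/f: λ = 8.740 × 10^-11 m.
Converting to Å: λ = 0.8740 Å ≈ 0.874 Å.

0.874 Å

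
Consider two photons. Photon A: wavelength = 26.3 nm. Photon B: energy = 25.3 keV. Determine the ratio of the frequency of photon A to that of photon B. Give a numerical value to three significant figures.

1.86e-3

f_A = 1.140e16 Hz (from wavelength = 26.3 nm, via f = c/λ).
f_B = 6.118e18 Hz (from energy = 25.3 keV, via f = E/h).
Ratio = 1.140e16 / 6.118e18 = 1.86e-3.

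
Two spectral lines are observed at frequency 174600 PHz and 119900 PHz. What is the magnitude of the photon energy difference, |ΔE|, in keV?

Using E = hf: E₁ = 1.1569e-13 J, E₂ = 7.9447e-14 J.
|ΔE| = |1.1569e-13 − 7.9447e-14| = 3.62e-14 J = 226 keV.

226 keV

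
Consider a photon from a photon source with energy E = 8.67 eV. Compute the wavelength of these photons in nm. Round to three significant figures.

143 nm

First convert: E = 8.67 eV = 1.3891e-18 J.
Since λ = hc/E for a photon, λ = 1.430e-7 m.
Converting to nm: λ = 143.0 nm ≈ 143 nm.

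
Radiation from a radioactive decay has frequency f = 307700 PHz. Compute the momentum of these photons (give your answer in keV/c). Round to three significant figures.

1270 keV/c

First convert: f = 307700 PHz = 3.077 × 10^20 Hz.
Since p = hf/c for a photon, p = 6.801 × 10^-22 kg·m/s.
Converting to keV/c: p = 1273 keV/c ≈ 1270 keV/c.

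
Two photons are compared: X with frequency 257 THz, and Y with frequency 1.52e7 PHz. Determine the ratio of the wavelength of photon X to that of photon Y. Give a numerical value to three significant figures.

λ_X = 1.167e-6 m (from frequency = 257 THz, via λ = c/f).
λ_Y = 1.972e-14 m (from frequency = 1.52e7 PHz, via λ = c/f).
Ratio = 1.167e-6 / 1.972e-14 = 5.91e7.

5.91e7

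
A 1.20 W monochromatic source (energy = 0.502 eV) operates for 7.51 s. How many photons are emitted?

1.12e20 photons

Total energy: E_total = P·t = 1.20 × 7.51 = 9.012 J.
Per-photon energy: E = 8.043e-20 J.
N = E_total / E_photon = 1.12e20.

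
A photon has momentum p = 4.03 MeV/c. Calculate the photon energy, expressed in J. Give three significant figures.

6.46 × 10^-13 J

Convert to SI: p = 4.03 MeV/c = 2.1537 × 10^-21 kg·m/s.
For a photon E = pc, so E = 6.457 × 10^-13 J.
So E ≈ 6.46 × 10^-13 J.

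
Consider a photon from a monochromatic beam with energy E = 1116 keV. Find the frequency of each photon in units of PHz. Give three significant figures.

2.70 × 10^5 PHz

Use h = 6.62607015 × 10^-34 J·s, 1 eV = 1.602176634 × 10^-19 J.
Convert to SI: E = 1116 keV = 1.7880 × 10^-13 J.
Since f = E/h for a photon, f = 2.698 × 10^20 Hz.
Converting to PHz: f = 269800 PHz ≈ 2.70 × 10^5 PHz.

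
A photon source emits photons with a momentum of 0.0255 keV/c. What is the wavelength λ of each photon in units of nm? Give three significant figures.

48.6 nm

Convert to SI: p = 0.0255 keV/c = 1.3628 × 10^-26 kg·m/s.
For a photon λ = h/p, so λ = 4.862 × 10^-8 m.
Converting to nm: λ = 48.62 nm ≈ 48.6 nm.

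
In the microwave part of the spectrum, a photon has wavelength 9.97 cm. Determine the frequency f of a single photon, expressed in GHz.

In SI units: λ = 9.97 cm = 0.0997 m.
Since f = c/λ for a photon, f = 3.007 × 10^9 Hz.
Converting to GHz: f = 3.007 GHz ≈ 3.01 GHz.

3.01 GHz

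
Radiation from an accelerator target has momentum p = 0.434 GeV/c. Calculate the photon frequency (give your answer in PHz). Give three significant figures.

1.05·10^8 PHz

Take h = 6.62607015·10^-34 J·s, c = 2.99792458·10^8 m/s, 1 eV = 1.602176634·10^-19 J.
First convert: p = 0.434 GeV/c = 2.3194·10^-19 kg·m/s.
The photon relation is f = pc/h, giving f = 1.049·10^23 Hz.
Converting to PHz: f = 1.049·10^8 PHz ≈ 1.05·10^8 PHz.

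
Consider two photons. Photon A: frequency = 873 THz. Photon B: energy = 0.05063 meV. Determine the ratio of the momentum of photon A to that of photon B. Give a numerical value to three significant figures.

7.13e4

p_A = 1.930e-27 kg·m/s (from frequency = 873 THz, via p = hf/c).
p_B = 2.706e-32 kg·m/s (from energy = 0.05063 meV, via p = E/c).
Ratio = 1.930e-27 / 2.706e-32 = 7.13e4.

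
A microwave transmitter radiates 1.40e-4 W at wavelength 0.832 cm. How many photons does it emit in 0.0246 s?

1.44e17 photons

Total energy: E_total = P·t = 1.40e-4 × 0.0246 = 3.444e-6 J.
Per-photon energy: E = 2.388e-23 J.
N = E_total / E_photon = 1.44e17.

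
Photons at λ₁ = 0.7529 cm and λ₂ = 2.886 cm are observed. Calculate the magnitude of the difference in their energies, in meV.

0.122 meV

Using E = hc/λ: E₁ = 2.6384e-23 J, E₂ = 6.8830e-24 J.
|ΔE| = |2.6384e-23 − 6.8830e-24| = 1.95e-23 J = 0.122 meV.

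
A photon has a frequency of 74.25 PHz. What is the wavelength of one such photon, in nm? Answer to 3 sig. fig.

4.04 nm

(c = 2.99792458e8 m/s.)
In SI units: f = 74.25 PHz = 7.425e16 Hz.
Since λ = c/f for a photon, λ = 4.038e-9 m.
Converting to nm: λ = 4.038 nm ≈ 4.04 nm.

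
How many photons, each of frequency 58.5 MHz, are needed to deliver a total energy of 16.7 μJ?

4.31 × 10^20 photons

Per-photon energy: E = 3.876 × 10^-26 J (from frequency = 58.5 MHz).
N = E_total / E_photon = 1.67 × 10^-5 J / 3.876 × 10^-26 J = 4.31 × 10^20.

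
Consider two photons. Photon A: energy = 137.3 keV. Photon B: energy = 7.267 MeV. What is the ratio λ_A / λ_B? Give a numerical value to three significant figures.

52.9

λ_A = 9.030 × 10^-12 m (from energy = 137.3 keV, via λ = hc/E).
λ_B = 1.706 × 10^-13 m (from energy = 7.267 MeV, via λ = hc/E).
Ratio = 9.030 × 10^-12 / 1.706 × 10^-13 = 52.9.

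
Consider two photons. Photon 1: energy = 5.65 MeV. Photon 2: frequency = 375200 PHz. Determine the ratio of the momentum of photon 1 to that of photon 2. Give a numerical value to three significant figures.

3.64

p_1 = 3.020e-21 kg·m/s (from energy = 5.65 MeV, via p = E/c).
p_2 = 8.293e-22 kg·m/s (from frequency = 375200 PHz, via p = hf/c).
Ratio = 3.020e-21 / 8.293e-22 = 3.64.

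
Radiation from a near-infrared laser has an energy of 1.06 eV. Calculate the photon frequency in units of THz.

256 THz

Take h = 6.62607015 × 10^-34 J·s, 1 eV = 1.602176634 × 10^-19 J.
Convert to SI: E = 1.06 eV = 1.6983 × 10^-19 J.
The photon relation is f = E/h, giving f = 2.563 × 10^14 Hz.
Converting to THz: f = 256.3 THz ≈ 256 THz.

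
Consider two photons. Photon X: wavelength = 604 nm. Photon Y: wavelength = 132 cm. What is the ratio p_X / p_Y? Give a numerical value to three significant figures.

2.19 × 10^6

p_X = 1.097 × 10^-27 kg·m/s (from wavelength = 604 nm, via p = h/λ).
p_Y = 5.020 × 10^-34 kg·m/s (from wavelength = 132 cm, via p = h/λ).
Ratio = 1.097 × 10^-27 / 5.020 × 10^-34 = 2.19 × 10^6.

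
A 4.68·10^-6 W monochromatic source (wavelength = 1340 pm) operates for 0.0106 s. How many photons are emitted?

3.35·10^8 photons

Total energy: E_total = P·t = 4.68·10^-6 × 0.0106 = 4.961·10^-8 J.
Per-photon energy: E = 1.482·10^-16 J.
N = E_total / E_photon = 3.35·10^8.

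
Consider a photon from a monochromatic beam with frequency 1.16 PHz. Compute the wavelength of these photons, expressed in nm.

258 nm

Convert to SI: f = 1.16 PHz = 1.16e15 Hz.
For a photon λ = c/f, so λ = 2.584e-7 m.
Converting to nm: λ = 258.4 nm ≈ 258 nm.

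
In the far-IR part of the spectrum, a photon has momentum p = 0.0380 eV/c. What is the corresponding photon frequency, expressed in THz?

9.19 THz

Use h = 6.62607015·10^-34 J·s, c = 2.99792458·10^8 m/s, 1 eV = 1.602176634·10^-19 J.
In SI units: p = 0.0380 eV/c = 2.0308·10^-29 kg·m/s.
Apply f = pc/h: f = 9.188·10^12 Hz.
Converting to THz: f = 9.188 THz ≈ 9.19 THz.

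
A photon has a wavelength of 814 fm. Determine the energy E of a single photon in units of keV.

1520 keV

First convert: λ = 814 fm = 8.14e-13 m.
For a photon E = hc/λ, so E = 2.440e-13 J.
Converting to keV: E = 1523 keV ≈ 1520 keV.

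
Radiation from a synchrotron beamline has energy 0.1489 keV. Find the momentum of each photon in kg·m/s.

First convert: E = 0.1489 keV = 2.3856e-17 J.
The photon relation is p = E/c, giving p = 7.958e-26 kg·m/s.
So p ≈ 7.96e-26 kg·m/s.

7.96e-26 kg·m/s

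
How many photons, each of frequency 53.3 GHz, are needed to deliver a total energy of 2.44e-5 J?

Per-photon energy: E = 3.532e-23 J (from frequency = 53.3 GHz).
N = E_total / E_photon = 2.44e-5 J / 3.532e-23 J = 6.91e17.

6.91e17 photons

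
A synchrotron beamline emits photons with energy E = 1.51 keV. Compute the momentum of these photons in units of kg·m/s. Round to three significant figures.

8.07 × 10^-25 kg·m/s

Convert to SI: E = 1.51 keV = 2.4193 × 10^-16 J.
The photon relation is p = E/c, giving p = 8.070 × 10^-25 kg·m/s.
So p ≈ 8.07 × 10^-25 kg·m/s.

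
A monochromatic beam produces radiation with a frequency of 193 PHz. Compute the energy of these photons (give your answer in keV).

(h = 6.62607015 × 10^-34 J·s, 1 eV = 1.602176634 × 10^-19 J.)
Convert to SI: f = 193 PHz = 1.93 × 10^17 Hz.
Since E = hf for a photon, E = 1.279 × 10^-16 J.
Converting to keV: E = 0.7982 keV ≈ 0.798 keV.

0.798 keV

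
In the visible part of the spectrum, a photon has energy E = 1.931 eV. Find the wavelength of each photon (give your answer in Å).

6420 Å

(h = 6.62607015 × 10^-34 J·s, c = 2.99792458 × 10^8 m/s, 1 eV = 1.602176634 × 10^-19 J.)
In SI units: E = 1.931 eV = 3.0938 × 10^-19 J.
For a photon λ = hc/E, so λ = 6.421 × 10^-7 m.
Converting to Å: λ = 6421 Å ≈ 6420 Å.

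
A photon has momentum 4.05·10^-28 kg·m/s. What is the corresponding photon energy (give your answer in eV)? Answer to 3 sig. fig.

0.758 eV

The photon relation is E = pc, giving E = 1.214·10^-19 J.
Converting to eV: E = 0.7578 eV ≈ 0.758 eV.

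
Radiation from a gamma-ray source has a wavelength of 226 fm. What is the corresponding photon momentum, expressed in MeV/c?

5.49 MeV/c

Take h = 6.62607015 × 10^-34 J·s, c = 2.99792458 × 10^8 m/s, 1 eV = 1.602176634 × 10^-19 J.
In SI units: λ = 226 fm = 2.26 × 10^-13 m.
The photon relation is p = h/λ, giving p = 2.932 × 10^-21 kg·m/s.
Converting to MeV/c: p = 5.486 MeV/c ≈ 5.49 MeV/c.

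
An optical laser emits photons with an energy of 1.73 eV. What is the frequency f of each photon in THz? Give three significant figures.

In SI units: E = 1.73 eV = 2.7718e-19 J.
The photon relation is f = E/h, giving f = 4.183e14 Hz.
Converting to THz: f = 418.3 THz ≈ 418 THz.

418 THz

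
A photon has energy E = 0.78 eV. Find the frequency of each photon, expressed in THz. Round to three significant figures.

189 THz

Use h = 6.62607015 × 10^-34 J·s, 1 eV = 1.602176634 × 10^-19 J.
First convert: E = 0.78 eV = 1.2497 × 10^-19 J.
Apply f = E/h: f = 1.886 × 10^14 Hz.
Converting to THz: f = 188.6 THz ≈ 189 THz.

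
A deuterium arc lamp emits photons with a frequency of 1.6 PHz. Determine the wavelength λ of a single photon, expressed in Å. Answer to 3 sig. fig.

1870 Å

(c = 2.99792458e8 m/s.)
First convert: f = 1.6 PHz = 1.6e15 Hz.
The photon relation is λ = c/f, giving λ = 1.874e-7 m.
Converting to Å: λ = 1874 Å ≈ 1870 Å.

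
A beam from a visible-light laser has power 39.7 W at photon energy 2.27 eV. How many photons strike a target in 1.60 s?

1.75·10^20 photons

Total energy: E_total = P·t = 39.7 × 1.60 = 63.52 J.
Per-photon energy: E = 3.637·10^-19 J.
N = E_total / E_photon = 1.75·10^20.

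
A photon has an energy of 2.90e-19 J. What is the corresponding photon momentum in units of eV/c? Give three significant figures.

1.81 eV/c

The photon relation is p = E/c, giving p = 9.673e-28 kg·m/s.
Converting to eV/c: p = 1.810 eV/c ≈ 1.81 eV/c.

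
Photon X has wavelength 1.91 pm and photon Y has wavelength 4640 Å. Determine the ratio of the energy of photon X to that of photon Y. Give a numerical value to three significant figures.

E_X = 1.040e-13 J (from wavelength = 1.91 pm, via E = hc/λ).
E_Y = 4.281e-19 J (from wavelength = 4640 Å, via E = hc/λ).
Ratio = 1.040e-13 / 4.281e-19 = 2.43e5.

2.43e5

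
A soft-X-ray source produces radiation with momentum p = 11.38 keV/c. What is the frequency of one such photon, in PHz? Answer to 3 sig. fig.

2750 PHz

Convert to SI: p = 11.38 keV/c = 6.0818e-24 kg·m/s.
Since f = pc/h for a photon, f = 2.752e18 Hz.
Converting to PHz: f = 2752 PHz ≈ 2750 PHz.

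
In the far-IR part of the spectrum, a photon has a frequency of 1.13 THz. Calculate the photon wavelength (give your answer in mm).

0.265 mm

(c = 2.99792458·10^8 m/s.)
Convert to SI: f = 1.13 THz = 1.13·10^12 Hz.
For a photon λ = c/f, so λ = 2.653·10^-4 m.
Converting to mm: λ = 0.2653 mm ≈ 0.265 mm.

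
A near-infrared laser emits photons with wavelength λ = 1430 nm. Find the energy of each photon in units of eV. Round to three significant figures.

(h = 6.62607015 × 10^-34 J·s, c = 2.99792458 × 10^8 m/s, 1 eV = 1.602176634 × 10^-19 J.)
Convert to SI: λ = 1430 nm = 1.43 × 10^-6 m.
For a photon E = hc/λ, so E = 1.389 × 10^-19 J.
Converting to eV: E = 0.8670 eV ≈ 0.867 eV.

0.867 eV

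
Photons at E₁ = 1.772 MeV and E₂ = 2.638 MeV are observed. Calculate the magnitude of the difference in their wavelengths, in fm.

230 fm

Using λ = hc/E: λ₁ = 6.9969e-13 m, λ₂ = 4.6999e-13 m.
|Δλ| = |6.9969e-13 − 4.6999e-13| = 2.30e-13 m = 230 fm.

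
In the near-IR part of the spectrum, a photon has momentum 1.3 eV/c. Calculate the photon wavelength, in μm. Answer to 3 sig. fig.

0.954 μm

Take h = 6.62607015 × 10^-34 J·s, c = 2.99792458 × 10^8 m/s, 1 eV = 1.602176634 × 10^-19 J.
Convert to SI: p = 1.3 eV/c = 6.9476 × 10^-28 kg·m/s.
Since λ = h/p for a photon, λ = 9.537 × 10^-7 m.
Converting to μm: λ = 0.9537 μm ≈ 0.954 μm.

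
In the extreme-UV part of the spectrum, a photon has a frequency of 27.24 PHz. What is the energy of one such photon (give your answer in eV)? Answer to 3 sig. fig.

113 eV

First convert: f = 27.24 PHz = 2.724·10^16 Hz.
The photon relation is E = hf, giving E = 1.805·10^-17 J.
Converting to eV: E = 112.7 eV ≈ 113 eV.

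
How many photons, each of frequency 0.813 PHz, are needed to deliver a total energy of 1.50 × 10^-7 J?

2.78 × 10^11 photons

Per-photon energy: E = 5.387 × 10^-19 J (from frequency = 0.813 PHz).
N = E_total / E_photon = 1.50 × 10^-7 J / 5.387 × 10^-19 J = 2.78 × 10^11.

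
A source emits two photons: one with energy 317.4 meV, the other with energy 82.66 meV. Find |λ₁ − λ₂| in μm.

Using λ = hc/E: λ₁ = 3.9062e-6 m, λ₂ = 1.4999e-5 m.
|Δλ| = |3.9062e-6 − 1.4999e-5| = 1.11e-5 m = 11.1 μm.

11.1 μm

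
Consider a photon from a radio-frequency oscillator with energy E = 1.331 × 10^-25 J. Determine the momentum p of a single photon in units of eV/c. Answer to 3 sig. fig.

Use c = 2.99792458 × 10^8 m/s, 1 eV = 1.602176634 × 10^-19 J.
The photon relation is p = E/c, giving p = 4.440 × 10^-34 kg·m/s.
Converting to eV/c: p = 8.307 × 10^-7 eV/c ≈ 8.31 × 10^-7 eV/c.

8.31 × 10^-7 eV/c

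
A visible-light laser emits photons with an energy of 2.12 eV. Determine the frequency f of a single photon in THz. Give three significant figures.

513 THz

In SI units: E = 2.12 eV = 3.3966e-19 J.
The photon relation is f = E/h, giving f = 5.126e14 Hz.
Converting to THz: f = 512.6 THz ≈ 513 THz.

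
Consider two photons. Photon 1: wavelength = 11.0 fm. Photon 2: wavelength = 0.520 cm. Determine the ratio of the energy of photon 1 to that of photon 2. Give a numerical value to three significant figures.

E_1 = 1.806 × 10^-11 J (from wavelength = 11.0 fm, via E = hc/λ).
E_2 = 3.820 × 10^-23 J (from wavelength = 0.520 cm, via E = hc/λ).
Ratio = 1.806 × 10^-11 / 3.820 × 10^-23 = 4.73 × 10^11.

4.73 × 10^11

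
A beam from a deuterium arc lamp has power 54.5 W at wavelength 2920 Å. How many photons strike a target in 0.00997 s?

Total energy: E_total = P·t = 54.5 × 0.00997 = 0.5434 J.
Per-photon energy: E = 6.803 × 10^-19 J.
N = E_total / E_photon = 7.99 × 10^17.

7.99 × 10^17 photons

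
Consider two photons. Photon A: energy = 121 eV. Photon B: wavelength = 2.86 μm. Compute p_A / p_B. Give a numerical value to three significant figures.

279

p_A = 6.467e-26 kg·m/s (from energy = 121 eV, via p = E/c).
p_B = 2.317e-28 kg·m/s (from wavelength = 2.86 μm, via p = h/λ).
Ratio = 6.467e-26 / 2.317e-28 = 279.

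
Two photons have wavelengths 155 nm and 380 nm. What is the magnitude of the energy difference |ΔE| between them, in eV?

4.74 eV

Using E = hc/λ: E₁ = 1.282 × 10^-18 J, E₂ = 5.227 × 10^-19 J.
|ΔE| = |1.282 × 10^-18 − 5.227 × 10^-19| = 7.59 × 10^-19 J = 4.74 eV.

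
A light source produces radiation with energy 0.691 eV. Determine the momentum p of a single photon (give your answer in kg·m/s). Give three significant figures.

Convert to SI: E = 0.691 eV = 1.1071 × 10^-19 J.
Since p = E/c for a photon, p = 3.693 × 10^-28 kg·m/s.
So p ≈ 3.69 × 10^-28 kg·m/s.

3.69 × 10^-28 kg·m/s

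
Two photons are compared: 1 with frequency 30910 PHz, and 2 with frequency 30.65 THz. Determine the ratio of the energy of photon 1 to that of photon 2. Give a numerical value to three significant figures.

1.01 × 10^6

E_1 = 2.048 × 10^-14 J (from frequency = 30910 PHz, via E = hf).
E_2 = 2.031 × 10^-20 J (from frequency = 30.65 THz, via E = hf).
Ratio = 2.048 × 10^-14 / 2.031 × 10^-20 = 1.01 × 10^6.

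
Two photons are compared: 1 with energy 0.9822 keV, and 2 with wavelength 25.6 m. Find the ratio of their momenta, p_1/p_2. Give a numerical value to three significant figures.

p_1 = 5.249e-25 kg·m/s (from energy = 0.9822 keV, via p = E/c).
p_2 = 2.588e-35 kg·m/s (from wavelength = 25.6 m, via p = h/λ).
Ratio = 5.249e-25 / 2.588e-35 = 2.03e10.

2.03e10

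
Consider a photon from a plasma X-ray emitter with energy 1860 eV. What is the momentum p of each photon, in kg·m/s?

9.94 × 10^-25 kg·m/s

(c = 2.99792458 × 10^8 m/s, 1 eV = 1.602176634 × 10^-19 J.)
In SI units: E = 1860 eV = 2.9800 × 10^-16 J.
For a photon p = E/c, so p = 9.940 × 10^-25 kg·m/s.
So p ≈ 9.94 × 10^-25 kg·m/s.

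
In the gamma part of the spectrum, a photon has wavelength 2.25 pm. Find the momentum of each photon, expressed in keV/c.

In SI units: λ = 2.25 pm = 2.25e-12 m.
For a photon p = h/λ, so p = 2.945e-22 kg·m/s.
Converting to keV/c: p = 551.0 keV/c ≈ 551 keV/c.

551 keV/c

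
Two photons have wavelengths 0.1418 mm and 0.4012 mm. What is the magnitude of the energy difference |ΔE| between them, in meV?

Using E = hc/λ: E₁ = 1.4009 × 10^-21 J, E₂ = 4.9513 × 10^-22 J.
|ΔE| = |1.4009 × 10^-21 − 4.9513 × 10^-22| = 9.06 × 10^-22 J = 5.65 meV.

5.65 meV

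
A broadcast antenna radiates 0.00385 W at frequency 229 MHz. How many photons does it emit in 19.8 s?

Total energy: E_total = P·t = 0.00385 × 19.8 = 0.07623 J.
Per-photon energy: E = 1.517 × 10^-25 J.
N = E_total / E_photon = 5.02 × 10^23.

5.02 × 10^23 photons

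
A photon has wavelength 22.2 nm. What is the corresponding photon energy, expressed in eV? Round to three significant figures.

55.8 eV

(h = 6.62607015e-34 J·s, c = 2.99792458e8 m/s, 1 eV = 1.602176634e-19 J.)
First convert: λ = 22.2 nm = 2.22e-8 m.
Apply E = hc/λ: E = 8.948e-18 J.
Converting to eV: E = 55.85 eV ≈ 55.8 eV.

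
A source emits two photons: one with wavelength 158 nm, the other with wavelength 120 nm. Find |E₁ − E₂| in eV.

2.48 eV

Using E = hc/λ: E₁ = 1.257e-18 J, E₂ = 1.655e-18 J.
|ΔE| = |1.257e-18 − 1.655e-18| = 3.98e-19 J = 2.48 eV.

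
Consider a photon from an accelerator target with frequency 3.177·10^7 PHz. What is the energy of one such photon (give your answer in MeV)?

131 MeV

Take h = 6.62607015·10^-34 J·s, 1 eV = 1.602176634·10^-19 J.
First convert: f = 3.177·10^7 PHz = 3.177·10^22 Hz.
Since E = hf for a photon, E = 2.105·10^-11 J.
Converting to MeV: E = 131.4 MeV ≈ 131 MeV.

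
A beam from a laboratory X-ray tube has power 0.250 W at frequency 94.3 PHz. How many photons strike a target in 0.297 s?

Total energy: E_total = P·t = 0.250 × 0.297 = 0.07425 J.
Per-photon energy: E = 6.248e-17 J.
N = E_total / E_photon = 1.19e15.

1.19e15 photons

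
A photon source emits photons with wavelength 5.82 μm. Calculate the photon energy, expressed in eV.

0.213 eV

(h = 6.62607015e-34 J·s, c = 2.99792458e8 m/s, 1 eV = 1.602176634e-19 J.)
First convert: λ = 5.82 μm = 5.82e-6 m.
Apply E = hc/λ: E = 3.413e-20 J.
Converting to eV: E = 0.2130 eV ≈ 0.213 eV.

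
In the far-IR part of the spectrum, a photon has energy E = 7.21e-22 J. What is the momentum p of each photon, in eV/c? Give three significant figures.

Take c = 2.99792458e8 m/s, 1 eV = 1.602176634e-19 J.
For a photon p = E/c, so p = 2.405e-30 kg·m/s.
Converting to eV/c: p = 0.004500 eV/c ≈ 4.50e-3 eV/c.

4.50e-3 eV/c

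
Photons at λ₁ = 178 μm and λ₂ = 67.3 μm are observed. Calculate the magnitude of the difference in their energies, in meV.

11.5 meV

Using E = hc/λ: E₁ = 1.116e-21 J, E₂ = 2.952e-21 J.
|ΔE| = |1.116e-21 − 2.952e-21| = 1.84e-21 J = 11.5 meV.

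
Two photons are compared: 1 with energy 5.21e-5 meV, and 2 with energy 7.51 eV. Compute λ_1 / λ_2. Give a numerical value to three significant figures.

1.44e8

λ_1 = 23.80 m (from energy = 5.21e-5 meV, via λ = hc/E).
λ_2 = 1.651e-7 m (from energy = 7.51 eV, via λ = hc/E).
Ratio = 23.80 / 1.651e-7 = 1.44e8.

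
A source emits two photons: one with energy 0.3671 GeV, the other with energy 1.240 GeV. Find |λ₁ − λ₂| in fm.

Using λ = hc/E: λ₁ = 3.3774 × 10^-15 m, λ₂ = 9.9987 × 10^-16 m.
|Δλ| = |3.3774 × 10^-15 − 9.9987 × 10^-16| = 2.38 × 10^-15 m = 2.38 fm.

2.38 fm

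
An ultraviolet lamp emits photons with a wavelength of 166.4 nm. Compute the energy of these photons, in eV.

Convert to SI: λ = 166.4 nm = 1.664·10^-7 m.
Since E = hc/λ for a photon, E = 1.194·10^-18 J.
Converting to eV: E = 7.451 eV ≈ 7.45 eV.

7.45 eV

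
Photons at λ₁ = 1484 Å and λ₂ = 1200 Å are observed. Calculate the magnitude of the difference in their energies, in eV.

Using E = hc/λ: E₁ = 1.3386e-18 J, E₂ = 1.6554e-18 J.
|ΔE| = |1.3386e-18 − 1.6554e-18| = 3.17e-19 J = 1.98 eV.

1.98 eV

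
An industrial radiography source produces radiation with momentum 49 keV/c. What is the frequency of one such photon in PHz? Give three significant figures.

First convert: p = 49 keV/c = 2.6187e-23 kg·m/s.
The photon relation is f = pc/h, giving f = 1.185e19 Hz.
Converting to PHz: f = 11850 PHz ≈ 1.18e4 PHz.

1.18e4 PHz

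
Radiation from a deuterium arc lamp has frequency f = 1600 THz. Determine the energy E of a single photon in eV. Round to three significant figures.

6.62 eV

In SI units: f = 1600 THz = 1.60e15 Hz.
Since E = hf for a photon, E = 1.060e-18 J.
Converting to eV: E = 6.617 eV ≈ 6.62 eV.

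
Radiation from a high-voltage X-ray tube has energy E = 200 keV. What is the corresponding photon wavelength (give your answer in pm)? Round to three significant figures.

In SI units: E = 200 keV = 3.2044e-14 J.
For a photon λ = hc/E, so λ = 6.199e-12 m.
Converting to pm: λ = 6.199 pm ≈ 6.20 pm.

6.20 pm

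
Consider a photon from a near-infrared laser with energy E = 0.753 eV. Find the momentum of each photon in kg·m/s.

Take c = 2.99792458·10^8 m/s, 1 eV = 1.602176634·10^-19 J.
First convert: E = 0.753 eV = 1.2064·10^-19 J.
For a photon p = E/c, so p = 4.024·10^-28 kg·m/s.
So p ≈ 4.02·10^-28 kg·m/s.

4.02·10^-28 kg·m/s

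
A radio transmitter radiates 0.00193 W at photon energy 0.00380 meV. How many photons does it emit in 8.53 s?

2.70e22 photons

Total energy: E_total = P·t = 0.00193 × 8.53 = 0.01646 J.
Per-photon energy: E = 6.088e-25 J.
N = E_total / E_photon = 2.70e22.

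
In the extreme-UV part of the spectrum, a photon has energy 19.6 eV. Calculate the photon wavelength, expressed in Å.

Take h = 6.62607015e-34 J·s, c = 2.99792458e8 m/s, 1 eV = 1.602176634e-19 J.
Convert to SI: E = 19.6 eV = 3.1403e-18 J.
Apply λ = hc/E: λ = 6.326e-8 m.
Converting to Å: λ = 632.6 Å ≈ 633 Å.

633 Å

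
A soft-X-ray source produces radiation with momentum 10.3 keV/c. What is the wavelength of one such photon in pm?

Take h = 6.62607015e-34 J·s, c = 2.99792458e8 m/s, 1 eV = 1.602176634e-19 J.
In SI units: p = 10.3 keV/c = 5.5046e-24 kg·m/s.
The photon relation is λ = h/p, giving λ = 1.204e-10 m.
Converting to pm: λ = 120.4 pm ≈ 120 pm.

120 pm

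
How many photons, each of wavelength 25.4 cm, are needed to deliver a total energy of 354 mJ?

Per-photon energy: E = 7.821e-25 J (from wavelength = 25.4 cm).
N = E_total / E_photon = 0.354 J / 7.821e-25 J = 4.53e23.

4.53e23 photons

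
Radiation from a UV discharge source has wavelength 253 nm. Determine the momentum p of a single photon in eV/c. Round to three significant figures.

4.90 eV/c

First convert: λ = 253 nm = 2.53e-7 m.
The photon relation is p = h/λ, giving p = 2.619e-27 kg·m/s.
Converting to eV/c: p = 4.901 eV/c ≈ 4.90 eV/c.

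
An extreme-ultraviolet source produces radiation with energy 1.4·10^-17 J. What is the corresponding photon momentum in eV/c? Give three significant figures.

Apply p = E/c: p = 4.670·10^-26 kg·m/s.
Converting to eV/c: p = 87.38 eV/c ≈ 87.4 eV/c.

87.4 eV/c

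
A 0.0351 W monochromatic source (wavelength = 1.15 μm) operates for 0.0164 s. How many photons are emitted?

3.33 × 10^15 photons

Total energy: E_total = P·t = 0.0351 × 0.0164 = 5.756 × 10^-4 J.
Per-photon energy: E = 1.727 × 10^-19 J.
N = E_total / E_photon = 3.33 × 10^15.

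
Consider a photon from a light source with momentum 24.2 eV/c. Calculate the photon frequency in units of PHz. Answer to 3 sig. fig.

Convert to SI: p = 24.2 eV/c = 1.2933e-26 kg·m/s.
Apply f = pc/h: f = 5.852e15 Hz.
Converting to PHz: f = 5.852 PHz ≈ 5.85 PHz.

5.85 PHz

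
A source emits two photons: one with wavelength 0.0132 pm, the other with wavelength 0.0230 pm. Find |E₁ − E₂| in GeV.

0.0400 GeV

Using E = hc/λ: E₁ = 1.505 × 10^-11 J, E₂ = 8.637 × 10^-12 J.
|ΔE| = |1.505 × 10^-11 − 8.637 × 10^-12| = 6.41 × 10^-12 J = 0.0400 GeV.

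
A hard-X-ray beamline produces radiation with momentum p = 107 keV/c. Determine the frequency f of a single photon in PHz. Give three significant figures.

(h = 6.62607015e-34 J·s, c = 2.99792458e8 m/s, 1 eV = 1.602176634e-19 J.)
In SI units: p = 107 keV/c = 5.7184e-23 kg·m/s.
Since f = pc/h for a photon, f = 2.587e19 Hz.
Converting to PHz: f = 25870 PHz ≈ 2.59e4 PHz.

2.59e4 PHz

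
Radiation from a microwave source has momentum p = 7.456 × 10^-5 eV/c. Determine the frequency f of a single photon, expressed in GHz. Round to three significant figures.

In SI units: p = 7.456 × 10^-5 eV/c = 3.9847 × 10^-32 kg·m/s.
Apply f = pc/h: f = 1.803 × 10^10 Hz.
Converting to GHz: f = 18.03 GHz ≈ 18.0 GHz.

18.0 GHz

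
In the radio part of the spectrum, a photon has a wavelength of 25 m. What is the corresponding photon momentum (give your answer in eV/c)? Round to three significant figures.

4.96e-8 eV/c

(h = 6.62607015e-34 J·s, c = 2.99792458e8 m/s, 1 eV = 1.602176634e-19 J.)
Apply p = h/λ: p = 2.650e-35 kg·m/s.
Converting to eV/c: p = 4.959e-8 eV/c ≈ 4.96e-8 eV/c.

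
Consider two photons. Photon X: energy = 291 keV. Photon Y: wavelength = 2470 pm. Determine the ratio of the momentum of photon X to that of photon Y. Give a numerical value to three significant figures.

p_X = 1.555e-22 kg·m/s (from energy = 291 keV, via p = E/c).
p_Y = 2.683e-25 kg·m/s (from wavelength = 2470 pm, via p = h/λ).
Ratio = 1.555e-22 / 2.683e-25 = 580.

580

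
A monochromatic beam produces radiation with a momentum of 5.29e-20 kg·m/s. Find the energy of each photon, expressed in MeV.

The photon relation is E = pc, giving E = 1.586e-11 J.
Converting to MeV: E = 98.98 MeV ≈ 99.0 MeV.

99.0 MeV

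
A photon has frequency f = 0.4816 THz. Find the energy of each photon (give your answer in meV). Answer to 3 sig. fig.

1.99 meV

First convert: f = 0.4816 THz = 4.816e11 Hz.
The photon relation is E = hf, giving E = 3.191e-22 J.
Converting to meV: E = 1.992 meV ≈ 1.99 meV.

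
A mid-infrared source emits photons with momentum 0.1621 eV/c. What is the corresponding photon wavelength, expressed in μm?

7.65 μm

Convert to SI: p = 0.1621 eV/c = 8.6631 × 10^-29 kg·m/s.
For a photon λ = h/p, so λ = 7.649 × 10^-6 m.
Converting to μm: λ = 7.649 μm ≈ 7.65 μm.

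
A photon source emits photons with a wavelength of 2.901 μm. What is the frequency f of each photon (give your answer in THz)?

Use c = 2.99792458·10^8 m/s.
Convert to SI: λ = 2.901 μm = 2.901·10^-6 m.
Since f = c/λ for a photon, f = 1.033·10^14 Hz.
Converting to THz: f = 103.3 THz ≈ 103 THz.

103 THz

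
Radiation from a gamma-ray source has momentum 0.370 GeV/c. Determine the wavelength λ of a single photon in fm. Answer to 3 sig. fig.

3.35 fm

(h = 6.62607015e-34 J·s, c = 2.99792458e8 m/s, 1 eV = 1.602176634e-19 J.)
In SI units: p = 0.370 GeV/c = 1.9774e-19 kg·m/s.
For a photon λ = h/p, so λ = 3.351e-15 m.
Converting to fm: λ = 3.351 fm ≈ 3.35 fm.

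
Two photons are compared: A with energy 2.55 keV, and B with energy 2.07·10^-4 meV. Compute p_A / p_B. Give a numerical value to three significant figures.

1.23·10^10

p_A = 1.363·10^-24 kg·m/s (from energy = 2.55 keV, via p = E/c).
p_B = 1.106·10^-34 kg·m/s (from energy = 2.07·10^-4 meV, via p = E/c).
Ratio = 1.363·10^-24 / 1.106·10^-34 = 1.23·10^10.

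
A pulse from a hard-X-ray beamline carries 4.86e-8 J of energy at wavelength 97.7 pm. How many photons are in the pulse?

2.39e7 photons

Per-photon energy: E = 2.033e-15 J (from wavelength = 97.7 pm).
N = E_total / E_photon = 4.86e-8 J / 2.033e-15 J = 2.39e7.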